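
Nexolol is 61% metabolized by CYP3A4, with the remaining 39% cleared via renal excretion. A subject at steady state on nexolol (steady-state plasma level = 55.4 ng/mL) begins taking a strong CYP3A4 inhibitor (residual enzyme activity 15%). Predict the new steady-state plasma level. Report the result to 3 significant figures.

CYP3A4: 0.61 × 0.15 = 0.0915
Other: 0.39 (unchanged)
New clearance relative to baseline: 0.0915 + 0.39 = 0.4815.
With dosing unchanged, steady-state plasma level scales as 1/CL: 55.4 / 0.4815 = 115 ng/mL.

115 ng/mL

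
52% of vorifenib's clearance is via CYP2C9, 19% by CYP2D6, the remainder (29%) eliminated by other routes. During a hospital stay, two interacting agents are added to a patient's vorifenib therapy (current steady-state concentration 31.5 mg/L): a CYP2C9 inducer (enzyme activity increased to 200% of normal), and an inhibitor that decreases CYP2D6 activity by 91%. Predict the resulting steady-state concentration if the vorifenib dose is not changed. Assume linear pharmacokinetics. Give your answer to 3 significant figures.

23.4 mg/L

CYP2C9: 0.52 × 2 = 1.04
CYP2D6: 0.19 × 0.09 = 0.0171
Other: 0.29 (unchanged)
CL_new/CL_old = 1.04 + 0.0171 + 0.29 = 1.3471.
Steady-state concentration ∝ 1/CL: new value = 31.5 / 1.3471 = 23.4 mg/L.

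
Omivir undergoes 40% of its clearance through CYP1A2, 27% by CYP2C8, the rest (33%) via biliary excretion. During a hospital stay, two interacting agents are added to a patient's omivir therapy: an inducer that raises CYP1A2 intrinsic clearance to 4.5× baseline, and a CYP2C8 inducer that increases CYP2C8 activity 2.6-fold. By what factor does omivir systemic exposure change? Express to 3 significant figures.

0.353

The CYP1A2 pathway (40% of clearance) is boosted to 4.5× activity: 0.4 × 4.5 = 1.8.
The CYP2C8 pathway (27% of clearance) rises to 2.6× activity: 0.27 × 2.6 = 0.702.
The remaining 33% of clearance is unaffected.
New clearance relative to baseline: 1.8 + 0.702 + 0.33 = 2.832.
Net systemic exposure ratio = 1 / 2.832 = 0.353.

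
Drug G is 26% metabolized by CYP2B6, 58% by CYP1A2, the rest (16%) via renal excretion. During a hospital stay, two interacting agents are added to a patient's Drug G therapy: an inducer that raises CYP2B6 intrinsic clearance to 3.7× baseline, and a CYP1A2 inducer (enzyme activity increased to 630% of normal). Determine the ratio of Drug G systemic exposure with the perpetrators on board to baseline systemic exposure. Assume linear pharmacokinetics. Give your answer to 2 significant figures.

0.21

The CYP2B6 pathway (26% of clearance) is boosted to 3.7× activity: 0.26 × 3.7 = 0.962.
The CYP1A2 pathway (58% of clearance) is boosted to 6.3× activity: 0.58 × 6.3 = 3.654.
The remaining 16% of clearance is unaffected.
CL_new/CL_old = 0.962 + 3.654 + 0.16 = 4.776.
Net systemic exposure ratio = 1 / 4.776 = 0.21.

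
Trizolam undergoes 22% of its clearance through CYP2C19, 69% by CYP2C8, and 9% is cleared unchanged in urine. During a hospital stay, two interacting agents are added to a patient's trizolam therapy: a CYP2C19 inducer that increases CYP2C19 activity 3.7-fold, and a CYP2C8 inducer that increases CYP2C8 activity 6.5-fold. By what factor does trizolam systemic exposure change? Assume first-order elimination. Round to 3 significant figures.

CYP2C19: 0.22 × 3.7 = 0.814
CYP2C8: 0.69 × 6.5 = 4.485
Other: 0.09 (unchanged)
Relative clearance = 0.814 + 4.485 + 0.09 = 5.389.
Because systemic exposure varies inversely with clearance, the combined effect is 1 / 5.389 = 0.186.

0.186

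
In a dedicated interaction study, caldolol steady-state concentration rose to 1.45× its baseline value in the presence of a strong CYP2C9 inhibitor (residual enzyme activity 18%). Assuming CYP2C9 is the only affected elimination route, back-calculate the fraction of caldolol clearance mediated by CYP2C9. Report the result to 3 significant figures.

0.378

Let fm be the CYP2C9 fraction. New clearance relative to baseline = fm × 0.18 + (1 − fm).
Steady-state concentration ratio = 1 / (new CL fraction), so new CL fraction = 1 / 1.45 = 0.6897.
fm × 0.18 + 1 − fm = 0.6897  ⇒  fm × (0.18 − 1) = −0.3103  ⇒  fm = 0.378.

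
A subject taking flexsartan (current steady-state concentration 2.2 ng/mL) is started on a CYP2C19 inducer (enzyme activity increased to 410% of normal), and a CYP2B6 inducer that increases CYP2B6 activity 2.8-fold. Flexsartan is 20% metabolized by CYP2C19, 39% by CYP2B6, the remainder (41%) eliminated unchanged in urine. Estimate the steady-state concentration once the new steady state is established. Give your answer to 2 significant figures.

CYP2C19: 0.2 × 4.1 = 0.82
CYP2B6: 0.39 × 2.8 = 1.092
Other: 0.41 (unchanged)
CL_new/CL_old = 0.82 + 1.092 + 0.41 = 2.322.
Steady-state concentration ∝ 1/CL: new value = 2.2 / 2.322 = 0.95 ng/mL.

0.95 ng/mL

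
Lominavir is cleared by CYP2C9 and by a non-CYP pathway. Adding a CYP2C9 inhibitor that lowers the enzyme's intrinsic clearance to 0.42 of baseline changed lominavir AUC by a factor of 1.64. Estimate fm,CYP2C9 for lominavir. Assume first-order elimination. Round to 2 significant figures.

Let x = fm,CYP2C9. Because AUC ∝ 1/CL, relative clearance fell to 1/1.64 = 0.6098.
Setting x·0.42 + (1 − x) = 0.6098 and solving: x = (0.6098 − 1)/(0.42 − 1) = 0.67.

0.67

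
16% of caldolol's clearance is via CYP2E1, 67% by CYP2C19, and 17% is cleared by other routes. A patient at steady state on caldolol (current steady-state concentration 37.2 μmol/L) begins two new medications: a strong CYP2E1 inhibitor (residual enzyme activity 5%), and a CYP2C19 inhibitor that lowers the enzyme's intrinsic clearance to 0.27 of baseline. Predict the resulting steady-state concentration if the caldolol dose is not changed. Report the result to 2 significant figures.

CYP2E1: 0.16 × 0.05 = 0.008
CYP2C19: 0.67 × 0.27 = 0.1809
Other: 0.17 (unchanged)
Relative clearance = 0.008 + 0.1809 + 0.17 = 0.3589.
Steady-state concentration ∝ 1/CL: new value = 37.2 / 0.3589 = 1.0 × 10² μmol/L.

1.0 × 10² μmol/L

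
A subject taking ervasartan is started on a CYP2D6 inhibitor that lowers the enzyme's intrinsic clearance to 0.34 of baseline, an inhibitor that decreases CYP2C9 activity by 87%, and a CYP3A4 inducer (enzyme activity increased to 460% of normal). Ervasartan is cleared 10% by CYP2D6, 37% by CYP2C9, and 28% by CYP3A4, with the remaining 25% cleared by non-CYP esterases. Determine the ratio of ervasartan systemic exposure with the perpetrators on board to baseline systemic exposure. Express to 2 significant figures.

The CYP2D6 pathway (10% of clearance) drops to 0.34× activity: 0.1 × 0.34 = 0.034.
The CYP2C9 pathway (37% of clearance) drops to 0.13× activity: 0.37 × 0.13 = 0.0481.
The CYP3A4 pathway (28% of clearance) is boosted to 4.6× activity: 0.28 × 4.6 = 1.288.
Non-CYP routes (25%) are unchanged.
Relative clearance = 0.034 + 0.0481 + 1.288 + 0.25 = 1.6201.
Because systemic exposure varies inversely with clearance, the combined effect is 1 / 1.6201 = 0.62.

0.62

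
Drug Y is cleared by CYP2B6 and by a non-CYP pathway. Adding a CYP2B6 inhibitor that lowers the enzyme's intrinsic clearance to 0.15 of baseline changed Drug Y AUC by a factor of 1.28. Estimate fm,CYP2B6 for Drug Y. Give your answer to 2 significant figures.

0.26

Call the CYP2B6 fraction fm. After the interaction, CL_new/CL_old = fm × 0.15 + (1 − fm).
AUC ratio = 1 / (new CL fraction), so new CL fraction = 1 / 1.28 = 0.7812.
fm × 0.15 + 1 − fm = 0.7812  ⇒  fm × (0.15 − 1) = −0.2188  ⇒  fm = 0.26.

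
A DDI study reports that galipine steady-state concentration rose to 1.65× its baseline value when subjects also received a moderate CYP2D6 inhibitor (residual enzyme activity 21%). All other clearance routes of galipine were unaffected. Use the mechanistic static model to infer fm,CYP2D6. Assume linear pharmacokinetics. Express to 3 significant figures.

0.499

CL'/CL = 1 / 1.65 = 0.6061
0.21·fm + (1 − fm) = 0.6061
fm = (0.6061 − 1) / (0.21 − 1) = 0.499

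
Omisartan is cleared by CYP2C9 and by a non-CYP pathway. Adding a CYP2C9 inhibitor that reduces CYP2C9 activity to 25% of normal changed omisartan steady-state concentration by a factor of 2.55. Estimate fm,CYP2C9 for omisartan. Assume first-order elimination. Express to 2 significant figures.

Let x = fm,CYP2C9. Because steady-state concentration ∝ 1/CL, relative clearance fell to 1/2.55 = 0.3922.
Only the CYP2C9 route changed, so 0.3922 = x·0.25 + (1 − x), giving x = 0.81.

0.81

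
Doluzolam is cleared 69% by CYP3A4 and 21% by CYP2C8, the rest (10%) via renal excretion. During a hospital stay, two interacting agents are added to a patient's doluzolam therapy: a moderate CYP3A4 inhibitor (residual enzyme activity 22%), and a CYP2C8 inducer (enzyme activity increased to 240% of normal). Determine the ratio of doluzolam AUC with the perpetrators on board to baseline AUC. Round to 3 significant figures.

1.32

CYP3A4: 0.69 × 0.22 = 0.1518
CYP2C8: 0.21 × 2.4 = 0.504
Other: 0.1 (unchanged)
CL_new/CL_old = 0.1518 + 0.504 + 0.1 = 0.7558.
Net AUC ratio = 1 / 0.7558 = 1.32.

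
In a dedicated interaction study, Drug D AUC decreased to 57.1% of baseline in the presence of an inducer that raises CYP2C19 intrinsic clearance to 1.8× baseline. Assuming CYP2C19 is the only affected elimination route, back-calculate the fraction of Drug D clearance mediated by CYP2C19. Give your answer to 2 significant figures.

0.94

Let x = fm,CYP2C19. Because AUC ∝ 1/CL, relative clearance rose to 1/0.571 = 1.751.
Only the CYP2C19 route changed, so 1.751 = x·1.8 + (1 − x), giving x = 0.94.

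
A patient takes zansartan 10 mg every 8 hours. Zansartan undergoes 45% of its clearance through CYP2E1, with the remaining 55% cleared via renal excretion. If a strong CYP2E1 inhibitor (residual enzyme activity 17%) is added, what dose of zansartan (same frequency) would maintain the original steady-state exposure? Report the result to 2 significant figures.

The CYP2E1 pathway (45% of clearance) falls to 0.17× activity: 0.45 × 0.17 = 0.0765.
Non-CYP routes (55%) are unchanged.
New clearance relative to baseline: 0.0765 + 0.55 = 0.6265.
To maintain the same steady-state level, dose must scale with clearance: new dose = 10 × 0.6265 = 6.3 mg.

6.3 mg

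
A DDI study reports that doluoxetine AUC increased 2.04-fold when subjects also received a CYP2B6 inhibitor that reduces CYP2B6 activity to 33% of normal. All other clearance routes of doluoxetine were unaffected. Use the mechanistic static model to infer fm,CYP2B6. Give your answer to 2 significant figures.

0.76

Call the CYP2B6 fraction fm. After the interaction, CL_new/CL_old = fm × 0.33 + (1 − fm).
AUC ratio = 1 / (new CL fraction), so new CL fraction = 1 / 2.04 = 0.4902.
fm × 0.33 + 1 − fm = 0.4902  ⇒  fm × (0.33 − 1) = −0.5098  ⇒  fm = 0.76.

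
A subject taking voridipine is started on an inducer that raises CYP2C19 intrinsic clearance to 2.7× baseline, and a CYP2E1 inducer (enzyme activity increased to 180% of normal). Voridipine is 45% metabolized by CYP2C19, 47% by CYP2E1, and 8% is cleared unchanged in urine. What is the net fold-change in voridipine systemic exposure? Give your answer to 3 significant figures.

CYP2C19: 0.45 × 2.7 = 1.215
CYP2E1: 0.47 × 1.8 = 0.846
Other: 0.08 (unchanged)
CL_new/CL_old = 1.215 + 0.846 + 0.08 = 2.141.
Systemic exposure ∝ 1/CL: fold-change = 1 / 2.141 = 0.467.

0.467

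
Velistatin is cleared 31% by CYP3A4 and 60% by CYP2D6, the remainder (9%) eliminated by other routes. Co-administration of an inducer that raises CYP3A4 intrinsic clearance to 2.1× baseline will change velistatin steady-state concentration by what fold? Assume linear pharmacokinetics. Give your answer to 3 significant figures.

0.746

CYP3A4: 0.31 × 2.1 = 0.651
CYP2D6: 0.6 (unchanged)
Other: 0.09 (unchanged)
CL_new/CL_old = 0.651 + 0.6 + 0.09 = 1.341.
Steady-state concentration is inversely proportional to clearance, so the fold-change is 1 / 1.341 = 0.746.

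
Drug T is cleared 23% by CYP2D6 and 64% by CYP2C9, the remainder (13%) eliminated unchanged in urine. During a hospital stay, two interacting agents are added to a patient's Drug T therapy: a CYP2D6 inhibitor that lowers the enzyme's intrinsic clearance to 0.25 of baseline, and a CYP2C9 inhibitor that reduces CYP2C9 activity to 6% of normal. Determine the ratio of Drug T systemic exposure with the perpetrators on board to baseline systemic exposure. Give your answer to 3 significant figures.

4.43

The CYP2D6 pathway (23% of clearance) falls to 0.25× activity: 0.23 × 0.25 = 0.0575.
The CYP2C9 pathway (64% of clearance) is reduced to 0.06× activity: 0.64 × 0.06 = 0.0384.
Non-CYP routes (13%) are unchanged.
Relative clearance = 0.0575 + 0.0384 + 0.13 = 0.2259.
Systemic exposure ∝ 1/CL: fold-change = 1 / 0.2259 = 4.43.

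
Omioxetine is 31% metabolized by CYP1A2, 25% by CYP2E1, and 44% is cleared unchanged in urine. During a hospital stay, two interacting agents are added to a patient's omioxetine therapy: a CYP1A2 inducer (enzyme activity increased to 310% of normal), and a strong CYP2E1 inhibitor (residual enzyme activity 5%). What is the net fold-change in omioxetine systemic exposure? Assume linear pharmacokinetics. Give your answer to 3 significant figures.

0.707

The CYP1A2 pathway (31% of clearance) rises to 3.1× activity: 0.31 × 3.1 = 0.961.
The CYP2E1 pathway (25% of clearance) falls to 0.05× activity: 0.25 × 0.05 = 0.0125.
Non-CYP routes (44%) are unchanged.
Relative clearance = 0.961 + 0.0125 + 0.44 = 1.4135.
Net systemic exposure ratio = 1 / 1.4135 = 0.707.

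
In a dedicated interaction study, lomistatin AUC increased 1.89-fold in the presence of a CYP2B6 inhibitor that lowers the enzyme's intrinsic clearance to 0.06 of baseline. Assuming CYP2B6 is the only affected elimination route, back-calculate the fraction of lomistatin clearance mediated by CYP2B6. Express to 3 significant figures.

0.501

CL'/CL = 1 / 1.89 = 0.5291
0.06·fm + (1 − fm) = 0.5291
fm = (0.5291 − 1) / (0.06 − 1) = 0.501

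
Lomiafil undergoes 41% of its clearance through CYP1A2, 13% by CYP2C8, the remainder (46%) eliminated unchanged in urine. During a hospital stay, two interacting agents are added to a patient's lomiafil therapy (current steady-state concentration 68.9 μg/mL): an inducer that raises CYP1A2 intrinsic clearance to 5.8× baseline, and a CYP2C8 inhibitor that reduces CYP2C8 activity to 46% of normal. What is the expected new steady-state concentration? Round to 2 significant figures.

24 μg/mL

CYP1A2: 0.41 × 5.8 = 2.378
CYP2C8: 0.13 × 0.46 = 0.0598
Other: 0.46 (unchanged)
New clearance relative to baseline: 2.378 + 0.0598 + 0.46 = 2.8978.
Steady-state concentration ∝ 1/CL: new value = 68.9 / 2.8978 = 24 μg/mL.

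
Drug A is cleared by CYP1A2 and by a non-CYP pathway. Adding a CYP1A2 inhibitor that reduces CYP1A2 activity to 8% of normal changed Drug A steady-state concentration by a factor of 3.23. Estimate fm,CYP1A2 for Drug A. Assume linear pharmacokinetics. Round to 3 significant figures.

0.750

Let x = fm,CYP1A2. Because steady-state concentration ∝ 1/CL, relative clearance fell to 1/3.23 = 0.3096.
Setting x·0.08 + (1 − x) = 0.3096 and solving: x = (0.3096 − 1)/(0.08 − 1) = 0.750.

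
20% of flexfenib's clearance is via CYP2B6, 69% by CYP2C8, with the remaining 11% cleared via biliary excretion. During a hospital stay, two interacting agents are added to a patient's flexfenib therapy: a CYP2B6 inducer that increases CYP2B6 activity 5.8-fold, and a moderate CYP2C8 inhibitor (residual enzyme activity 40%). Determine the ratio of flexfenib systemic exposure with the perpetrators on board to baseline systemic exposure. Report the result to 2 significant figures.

0.65

The CYP2B6 pathway (20% of clearance) is boosted to 5.8× activity: 0.2 × 5.8 = 1.16.
The CYP2C8 pathway (69% of clearance) drops to 0.4× activity: 0.69 × 0.4 = 0.276.
The remaining 11% of clearance is unaffected.
New clearance relative to baseline: 1.16 + 0.276 + 0.11 = 1.546.
Because systemic exposure varies inversely with clearance, the combined effect is 1 / 1.546 = 0.65.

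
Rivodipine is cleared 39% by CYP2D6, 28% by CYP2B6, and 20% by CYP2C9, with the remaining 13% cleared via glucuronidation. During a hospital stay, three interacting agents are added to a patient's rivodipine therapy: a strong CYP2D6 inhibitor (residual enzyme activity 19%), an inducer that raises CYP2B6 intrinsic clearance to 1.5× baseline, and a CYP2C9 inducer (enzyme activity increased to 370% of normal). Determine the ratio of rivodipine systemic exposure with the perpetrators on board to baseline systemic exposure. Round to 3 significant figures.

The CYP2D6 pathway (39% of clearance) falls to 0.19× activity: 0.39 × 0.19 = 0.0741.
The CYP2B6 pathway (28% of clearance) increases to 1.5× activity: 0.28 × 1.5 = 0.42.
The CYP2C9 pathway (20% of clearance) is boosted to 3.7× activity: 0.2 × 3.7 = 0.74.
The remaining 13% of clearance is unaffected.
CL_new/CL_old = 0.0741 + 0.42 + 0.74 + 0.13 = 1.3641.
Because systemic exposure varies inversely with clearance, the combined effect is 1 / 1.3641 = 0.733.

0.733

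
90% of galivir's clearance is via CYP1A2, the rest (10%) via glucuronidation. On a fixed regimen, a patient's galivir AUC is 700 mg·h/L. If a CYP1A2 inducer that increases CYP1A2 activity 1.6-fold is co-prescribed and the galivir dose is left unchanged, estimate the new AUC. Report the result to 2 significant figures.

The CYP1A2 pathway (90% of clearance) increases to 1.6× activity: 0.9 × 1.6 = 1.44.
Non-CYP routes (10%) are unchanged.
Relative clearance = 1.44 + 0.1 = 1.54.
With dosing unchanged, AUC scales as 1/CL: 700 / 1.54 = 4.5 × 10² mg·h/L.

4.5 × 10² mg·h/L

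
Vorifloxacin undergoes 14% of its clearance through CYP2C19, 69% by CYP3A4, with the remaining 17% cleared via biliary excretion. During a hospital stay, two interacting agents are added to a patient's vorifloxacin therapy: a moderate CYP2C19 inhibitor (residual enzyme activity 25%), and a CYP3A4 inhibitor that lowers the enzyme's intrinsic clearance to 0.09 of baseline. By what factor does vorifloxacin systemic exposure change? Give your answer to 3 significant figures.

The CYP2C19 pathway (14% of clearance) is reduced to 0.25× activity: 0.14 × 0.25 = 0.035.
The CYP3A4 pathway (69% of clearance) drops to 0.09× activity: 0.69 × 0.09 = 0.0621.
The remaining 17% of clearance is unaffected.
CL_new/CL_old = 0.035 + 0.0621 + 0.17 = 0.2671.
Net systemic exposure ratio = 1 / 0.2671 = 3.74.

3.74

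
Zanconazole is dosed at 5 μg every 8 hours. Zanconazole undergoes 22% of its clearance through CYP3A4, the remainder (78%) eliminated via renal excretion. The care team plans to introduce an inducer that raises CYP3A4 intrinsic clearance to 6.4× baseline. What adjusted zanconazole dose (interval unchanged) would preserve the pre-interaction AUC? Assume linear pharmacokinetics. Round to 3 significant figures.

10.9 μg

The CYP3A4 pathway (22% of clearance) increases to 6.4× activity: 0.22 × 6.4 = 1.408.
Non-CYP routes (78%) are unchanged.
New clearance relative to baseline: 1.408 + 0.78 = 2.188.
Exposure is unchanged when dose changes in proportion to clearance. New dose = 5 μg × 2.188 = 10.9 μg.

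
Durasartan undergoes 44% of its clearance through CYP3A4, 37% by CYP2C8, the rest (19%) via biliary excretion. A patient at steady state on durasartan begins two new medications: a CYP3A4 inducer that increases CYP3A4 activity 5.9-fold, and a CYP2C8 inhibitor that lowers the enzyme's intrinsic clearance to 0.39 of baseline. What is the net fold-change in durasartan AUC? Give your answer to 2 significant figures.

0.34

CYP3A4: 0.44 × 5.9 = 2.596
CYP2C8: 0.37 × 0.39 = 0.1443
Other: 0.19 (unchanged)
CL_new/CL_old = 2.596 + 0.1443 + 0.19 = 2.9303.
Because AUC varies inversely with clearance, the combined effect is 1 / 2.9303 = 0.34.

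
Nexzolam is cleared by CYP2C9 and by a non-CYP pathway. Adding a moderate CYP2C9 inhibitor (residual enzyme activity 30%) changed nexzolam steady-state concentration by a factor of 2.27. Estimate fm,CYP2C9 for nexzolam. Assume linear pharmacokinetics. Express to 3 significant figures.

Call the CYP2C9 fraction fm. After the interaction, CL_new/CL_old = fm × 0.3 + (1 − fm).
Steady-state concentration ratio = 1 / (new CL fraction), so new CL fraction = 1 / 2.27 = 0.4405.
fm × 0.3 + 1 − fm = 0.4405  ⇒  fm × (0.3 − 1) = −0.5595  ⇒  fm = 0.799.

0.799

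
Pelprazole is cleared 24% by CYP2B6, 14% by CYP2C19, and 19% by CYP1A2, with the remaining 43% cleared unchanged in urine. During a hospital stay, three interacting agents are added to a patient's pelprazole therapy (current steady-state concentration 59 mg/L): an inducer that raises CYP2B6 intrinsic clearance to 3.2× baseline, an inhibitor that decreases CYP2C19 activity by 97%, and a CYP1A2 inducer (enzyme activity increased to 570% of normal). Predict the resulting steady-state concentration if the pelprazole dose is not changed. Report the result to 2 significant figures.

CYP2B6: 0.24 × 3.2 = 0.768
CYP2C19: 0.14 × 0.03 = 0.0042
CYP1A2: 0.19 × 5.7 = 1.083
Other: 0.43 (unchanged)
Relative clearance = 0.768 + 0.0042 + 1.083 + 0.43 = 2.2852.
Steady-state concentration ∝ 1/CL: new value = 59 / 2.2852 = 26 mg/L.

26 mg/L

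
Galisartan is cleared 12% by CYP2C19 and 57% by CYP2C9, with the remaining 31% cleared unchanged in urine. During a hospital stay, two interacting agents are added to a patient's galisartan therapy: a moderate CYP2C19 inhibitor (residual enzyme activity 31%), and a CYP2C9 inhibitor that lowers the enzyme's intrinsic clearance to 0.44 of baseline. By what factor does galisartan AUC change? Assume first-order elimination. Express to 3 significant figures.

1.67

CYP2C19: 0.12 × 0.31 = 0.0372
CYP2C9: 0.57 × 0.44 = 0.2508
Other: 0.31 (unchanged)
CL_new/CL_old = 0.0372 + 0.2508 + 0.31 = 0.598.
AUC ∝ 1/CL: fold-change = 1 / 0.598 = 1.67.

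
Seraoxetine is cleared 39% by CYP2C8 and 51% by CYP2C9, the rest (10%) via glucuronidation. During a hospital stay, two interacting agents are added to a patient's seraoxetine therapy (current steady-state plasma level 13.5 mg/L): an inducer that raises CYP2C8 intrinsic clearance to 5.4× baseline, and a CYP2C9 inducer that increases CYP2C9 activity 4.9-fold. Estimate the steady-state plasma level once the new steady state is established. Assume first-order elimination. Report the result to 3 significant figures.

2.87 mg/L

The CYP2C8 pathway (39% of clearance) is boosted to 5.4× activity: 0.39 × 5.4 = 2.106.
The CYP2C9 pathway (51% of clearance) rises to 4.9× activity: 0.51 × 4.9 = 2.499.
Non-CYP routes (10%) are unchanged.
CL_new/CL_old = 2.106 + 2.499 + 0.1 = 4.705.
New steady-state plasma level = 13.5 / 4.705 = 2.87 mg/L (concentration scales inversely with clearance).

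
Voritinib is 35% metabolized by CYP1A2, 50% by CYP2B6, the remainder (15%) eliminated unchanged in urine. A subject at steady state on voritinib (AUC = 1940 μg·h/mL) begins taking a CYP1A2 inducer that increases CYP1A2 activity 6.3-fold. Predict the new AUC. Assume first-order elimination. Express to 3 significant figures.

The CYP1A2 pathway (35% of clearance) increases to 6.3× activity: 0.35 × 6.3 = 2.205.
CYP2B6 (50%) and the residual 15% are unaffected.
New clearance relative to baseline: 2.205 + 0.5 + 0.15 = 2.855.
With dosing unchanged, AUC scales as 1/CL: 1940 / 2.855 = 680 μg·h/mL.

680 μg·h/mL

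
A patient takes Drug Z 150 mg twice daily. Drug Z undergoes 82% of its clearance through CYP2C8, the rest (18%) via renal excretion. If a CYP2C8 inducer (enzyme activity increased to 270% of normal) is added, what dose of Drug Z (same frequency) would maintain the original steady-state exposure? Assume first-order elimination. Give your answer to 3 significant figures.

The CYP2C8 pathway (82% of clearance) increases to 2.7× activity: 0.82 × 2.7 = 2.214.
The remaining 18% of clearance is unaffected.
New clearance relative to baseline: 2.214 + 0.18 = 2.394.
To maintain the same steady-state level, dose must scale with clearance: new dose = 150 × 2.394 = 359 mg.

359 mg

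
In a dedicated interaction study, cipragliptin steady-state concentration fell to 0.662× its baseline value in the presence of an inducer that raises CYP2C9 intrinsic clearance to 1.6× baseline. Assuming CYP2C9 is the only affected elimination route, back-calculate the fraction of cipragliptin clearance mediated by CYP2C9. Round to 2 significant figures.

0.85

Write x for the fraction cleared via CYP2C9. The observed steady-state concentration change means clearance rose to 1/0.662 = 1.511 of baseline.
Setting x·1.6 + (1 − x) = 1.511 and solving: x = (1.511 − 1)/(1.6 − 1) = 0.85.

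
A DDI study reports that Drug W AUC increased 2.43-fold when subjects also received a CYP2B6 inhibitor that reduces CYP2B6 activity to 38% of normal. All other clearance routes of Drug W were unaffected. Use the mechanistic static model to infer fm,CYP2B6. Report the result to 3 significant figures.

0.949

Let fm be the CYP2B6 fraction. New clearance relative to baseline = fm × 0.38 + (1 − fm).
AUC ratio = 1 / (new CL fraction), so new CL fraction = 1 / 2.43 = 0.4115.
fm × 0.38 + 1 − fm = 0.4115  ⇒  fm × (0.38 − 1) = −0.5885  ⇒  fm = 0.949.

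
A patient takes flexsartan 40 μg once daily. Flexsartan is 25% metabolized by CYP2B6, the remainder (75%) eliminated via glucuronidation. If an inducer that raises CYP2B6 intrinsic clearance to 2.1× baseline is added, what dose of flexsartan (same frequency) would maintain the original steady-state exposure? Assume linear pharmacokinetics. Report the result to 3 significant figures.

51.0 μg

CYP2B6: 0.25 × 2.1 = 0.525
Other: 0.75 (unchanged)
Relative clearance = 0.525 + 0.75 = 1.275.
Exposure is unchanged when dose changes in proportion to clearance. New dose = 40 μg × 1.275 = 51.0 μg.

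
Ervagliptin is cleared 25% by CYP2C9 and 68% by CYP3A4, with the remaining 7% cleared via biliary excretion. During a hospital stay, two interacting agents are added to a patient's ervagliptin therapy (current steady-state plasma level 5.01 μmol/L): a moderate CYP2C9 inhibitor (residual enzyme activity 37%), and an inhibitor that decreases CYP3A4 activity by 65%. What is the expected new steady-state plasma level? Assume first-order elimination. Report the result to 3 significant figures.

The CYP2C9 pathway (25% of clearance) drops to 0.37× activity: 0.25 × 0.37 = 0.0925.
The CYP3A4 pathway (68% of clearance) falls to 0.35× activity: 0.68 × 0.35 = 0.238.
Non-CYP routes (7%) are unchanged.
New clearance relative to baseline: 0.0925 + 0.238 + 0.07 = 0.4005.
New steady-state plasma level = 5.01 / 0.4005 = 12.5 μmol/L (concentration scales inversely with clearance).

12.5 μmol/L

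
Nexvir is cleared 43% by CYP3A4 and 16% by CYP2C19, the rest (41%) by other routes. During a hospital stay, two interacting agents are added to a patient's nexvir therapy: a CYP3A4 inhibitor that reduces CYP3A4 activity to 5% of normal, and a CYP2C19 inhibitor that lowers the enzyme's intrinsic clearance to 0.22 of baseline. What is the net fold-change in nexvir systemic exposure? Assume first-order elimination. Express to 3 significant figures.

The CYP3A4 pathway (43% of clearance) is reduced to 0.05× activity: 0.43 × 0.05 = 0.0215.
The CYP2C19 pathway (16% of clearance) falls to 0.22× activity: 0.16 × 0.22 = 0.0352.
The remaining 41% of clearance is unaffected.
Relative clearance = 0.0215 + 0.0352 + 0.41 = 0.4667.
Systemic exposure ∝ 1/CL: fold-change = 1 / 0.4667 = 2.14.

2.14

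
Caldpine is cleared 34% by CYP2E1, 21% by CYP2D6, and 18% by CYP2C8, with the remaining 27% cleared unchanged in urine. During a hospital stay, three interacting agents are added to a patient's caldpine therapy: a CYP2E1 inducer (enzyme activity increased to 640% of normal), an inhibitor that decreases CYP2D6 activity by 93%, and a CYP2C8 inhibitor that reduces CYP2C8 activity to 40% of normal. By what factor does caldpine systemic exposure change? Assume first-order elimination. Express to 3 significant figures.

0.395

The CYP2E1 pathway (34% of clearance) is boosted to 6.4× activity: 0.34 × 6.4 = 2.176.
The CYP2D6 pathway (21% of clearance) drops to 0.07× activity: 0.21 × 0.07 = 0.0147.
The CYP2C8 pathway (18% of clearance) falls to 0.4× activity: 0.18 × 0.4 = 0.072.
Non-CYP routes (27%) are unchanged.
Relative clearance = 2.176 + 0.0147 + 0.072 + 0.27 = 2.5327.
Because systemic exposure varies inversely with clearance, the combined effect is 1 / 2.5327 = 0.395.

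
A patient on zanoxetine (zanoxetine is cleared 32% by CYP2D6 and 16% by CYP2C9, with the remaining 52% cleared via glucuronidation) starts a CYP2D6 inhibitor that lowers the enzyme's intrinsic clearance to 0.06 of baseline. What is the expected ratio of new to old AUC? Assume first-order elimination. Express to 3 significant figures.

1.43

The CYP2D6 pathway (32% of clearance) drops to 0.06× activity: 0.32 × 0.06 = 0.0192.
CYP2C9 (16%) and the residual 52% are unaffected.
Relative clearance = 0.0192 + 0.16 + 0.52 = 0.6992.
AUC ratio = CL_old/CL_new = 1 / 0.6992 = 1.43.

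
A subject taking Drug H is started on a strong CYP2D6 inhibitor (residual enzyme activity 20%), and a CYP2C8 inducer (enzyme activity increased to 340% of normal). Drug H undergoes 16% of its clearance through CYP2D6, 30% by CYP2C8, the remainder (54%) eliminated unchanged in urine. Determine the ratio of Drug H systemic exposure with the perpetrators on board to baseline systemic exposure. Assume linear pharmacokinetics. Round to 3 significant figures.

The CYP2D6 pathway (16% of clearance) drops to 0.2× activity: 0.16 × 0.2 = 0.032.
The CYP2C8 pathway (30% of clearance) rises to 3.4× activity: 0.3 × 3.4 = 1.02.
Non-CYP routes (54%) are unchanged.
Relative clearance = 0.032 + 1.02 + 0.54 = 1.592.
Because systemic exposure varies inversely with clearance, the combined effect is 1 / 1.592 = 0.628.

0.628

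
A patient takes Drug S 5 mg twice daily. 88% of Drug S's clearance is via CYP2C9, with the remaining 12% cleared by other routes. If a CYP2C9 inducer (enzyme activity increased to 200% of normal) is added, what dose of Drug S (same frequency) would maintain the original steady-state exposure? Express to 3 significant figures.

9.40 mg

The CYP2C9 pathway (88% of clearance) rises to 2× activity: 0.88 × 2 = 1.76.
Non-CYP routes (12%) are unchanged.
New clearance relative to baseline: 1.76 + 0.12 = 1.88.
Css,avg = (dose rate)/CL, so holding Css fixed requires dose ∝ CL: 5 × 1.88 = 9.40 mg.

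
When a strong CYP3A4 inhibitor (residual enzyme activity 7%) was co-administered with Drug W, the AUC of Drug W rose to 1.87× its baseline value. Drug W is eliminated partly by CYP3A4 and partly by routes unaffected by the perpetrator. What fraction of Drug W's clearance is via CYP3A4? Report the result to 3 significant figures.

0.500

CL'/CL = 1 / 1.87 = 0.5348
0.07·fm + (1 − fm) = 0.5348
fm = (0.5348 − 1) / (0.07 − 1) = 0.500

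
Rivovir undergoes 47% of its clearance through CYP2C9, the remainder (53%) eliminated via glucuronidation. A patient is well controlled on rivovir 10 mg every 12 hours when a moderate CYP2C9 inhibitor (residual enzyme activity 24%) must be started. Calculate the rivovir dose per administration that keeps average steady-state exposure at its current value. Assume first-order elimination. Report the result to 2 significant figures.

6.4 mg

The CYP2C9 pathway (47% of clearance) falls to 0.24× activity: 0.47 × 0.24 = 0.1128.
The remaining 53% of clearance is unaffected.
Relative clearance = 0.1128 + 0.53 = 0.6428.
To maintain the same steady-state level, dose must scale with clearance: new dose = 10 × 0.6428 = 6.4 mg.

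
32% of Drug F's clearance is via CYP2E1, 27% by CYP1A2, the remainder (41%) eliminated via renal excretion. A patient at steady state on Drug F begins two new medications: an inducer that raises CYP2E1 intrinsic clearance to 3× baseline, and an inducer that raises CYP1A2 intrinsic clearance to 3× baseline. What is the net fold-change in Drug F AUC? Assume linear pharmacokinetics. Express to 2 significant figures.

CYP2E1: 0.32 × 3 = 0.96
CYP1A2: 0.27 × 3 = 0.81
Other: 0.41 (unchanged)
New clearance relative to baseline: 0.96 + 0.81 + 0.41 = 2.18.
AUC ∝ 1/CL: fold-change = 1 / 2.18 = 0.46.

0.46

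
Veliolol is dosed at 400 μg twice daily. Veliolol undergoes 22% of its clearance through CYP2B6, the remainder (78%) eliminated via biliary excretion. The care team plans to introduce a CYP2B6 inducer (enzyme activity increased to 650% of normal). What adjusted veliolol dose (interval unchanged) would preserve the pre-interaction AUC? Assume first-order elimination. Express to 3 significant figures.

CYP2B6: 0.22 × 6.5 = 1.43
Other: 0.78 (unchanged)
Relative clearance = 1.43 + 0.78 = 2.21.
Exposure is unchanged when dose changes in proportion to clearance. New dose = 400 μg × 2.21 = 884 μg.

884 μg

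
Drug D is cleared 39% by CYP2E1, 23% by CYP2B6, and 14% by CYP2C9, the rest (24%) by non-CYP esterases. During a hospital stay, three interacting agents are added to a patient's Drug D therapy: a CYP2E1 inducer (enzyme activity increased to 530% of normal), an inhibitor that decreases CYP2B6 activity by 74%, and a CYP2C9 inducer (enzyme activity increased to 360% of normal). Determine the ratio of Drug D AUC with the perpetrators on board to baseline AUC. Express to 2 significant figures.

CYP2E1: 0.39 × 5.3 = 2.067
CYP2B6: 0.23 × 0.26 = 0.0598
CYP2C9: 0.14 × 3.6 = 0.504
Other: 0.24 (unchanged)
Relative clearance = 2.067 + 0.0598 + 0.504 + 0.24 = 2.8708.
Because AUC varies inversely with clearance, the combined effect is 1 / 2.8708 = 0.35.

0.35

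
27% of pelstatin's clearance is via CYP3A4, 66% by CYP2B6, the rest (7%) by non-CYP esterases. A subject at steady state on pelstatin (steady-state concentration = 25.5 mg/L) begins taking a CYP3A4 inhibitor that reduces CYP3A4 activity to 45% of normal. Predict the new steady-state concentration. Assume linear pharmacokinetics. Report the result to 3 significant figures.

CYP3A4: 0.27 × 0.45 = 0.1215
CYP2B6: 0.66 (unchanged)
Other: 0.07 (unchanged)
New clearance relative to baseline: 0.1215 + 0.66 + 0.07 = 0.8515.
With dosing unchanged, steady-state concentration scales as 1/CL: 25.5 / 0.8515 = 29.9 mg/L.

29.9 mg/L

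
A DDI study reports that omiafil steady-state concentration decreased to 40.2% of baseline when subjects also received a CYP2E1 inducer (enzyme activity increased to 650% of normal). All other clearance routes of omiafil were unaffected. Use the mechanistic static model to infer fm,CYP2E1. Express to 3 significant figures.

0.270

Call the CYP2E1 fraction fm. After the interaction, CL_new/CL_old = fm × 6.5 + (1 − fm).
Steady-state concentration ratio = 1 / (new CL fraction), so new CL fraction = 1 / 0.402 = 2.488.
fm × 6.5 + 1 − fm = 2.488  ⇒  fm × (6.5 − 1) = 1.488  ⇒  fm = 0.270.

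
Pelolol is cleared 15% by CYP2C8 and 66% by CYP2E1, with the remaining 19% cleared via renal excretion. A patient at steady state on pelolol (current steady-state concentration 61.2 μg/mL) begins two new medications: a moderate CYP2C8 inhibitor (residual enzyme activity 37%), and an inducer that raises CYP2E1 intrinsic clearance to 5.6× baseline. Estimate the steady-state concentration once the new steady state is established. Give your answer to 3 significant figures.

15.5 μg/mL

CYP2C8: 0.15 × 0.37 = 0.0555
CYP2E1: 0.66 × 5.6 = 3.696
Other: 0.19 (unchanged)
Relative clearance = 0.0555 + 3.696 + 0.19 = 3.9415.
Dividing the baseline by the relative clearance: 61.2 / 3.9415 = 15.5 μg/mL.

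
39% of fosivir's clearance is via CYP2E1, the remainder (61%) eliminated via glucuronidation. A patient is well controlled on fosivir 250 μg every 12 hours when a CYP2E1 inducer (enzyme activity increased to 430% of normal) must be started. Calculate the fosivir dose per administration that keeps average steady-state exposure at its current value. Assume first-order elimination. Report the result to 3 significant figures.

572 μg

The CYP2E1 pathway (39% of clearance) increases to 4.3× activity: 0.39 × 4.3 = 1.677.
The remaining 61% of clearance is unaffected.
Relative clearance = 1.677 + 0.61 = 2.287.
To maintain the same steady-state level, dose must scale with clearance: new dose = 250 × 2.287 = 572 μg.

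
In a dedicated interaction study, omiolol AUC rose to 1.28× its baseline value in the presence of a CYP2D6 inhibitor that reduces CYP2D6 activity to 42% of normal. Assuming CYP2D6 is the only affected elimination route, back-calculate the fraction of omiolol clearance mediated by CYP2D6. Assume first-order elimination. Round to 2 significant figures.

0.38

Call the CYP2D6 fraction fm. After the interaction, CL_new/CL_old = fm × 0.42 + (1 − fm).
AUC ratio = 1 / (new CL fraction), so new CL fraction = 1 / 1.28 = 0.7812.
fm × 0.42 + 1 − fm = 0.7812  ⇒  fm × (0.42 − 1) = −0.2188  ⇒  fm = 0.38.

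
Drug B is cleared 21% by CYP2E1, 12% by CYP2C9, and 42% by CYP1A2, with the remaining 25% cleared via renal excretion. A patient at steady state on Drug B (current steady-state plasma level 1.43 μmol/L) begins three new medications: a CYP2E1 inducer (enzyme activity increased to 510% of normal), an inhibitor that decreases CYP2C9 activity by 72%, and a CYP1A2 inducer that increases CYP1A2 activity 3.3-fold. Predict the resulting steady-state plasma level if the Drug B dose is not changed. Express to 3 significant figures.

0.522 μmol/L

The CYP2E1 pathway (21% of clearance) is boosted to 5.1× activity: 0.21 × 5.1 = 1.071.
The CYP2C9 pathway (12% of clearance) is reduced to 0.28× activity: 0.12 × 0.28 = 0.0336.
The CYP1A2 pathway (42% of clearance) increases to 3.3× activity: 0.42 × 3.3 = 1.386.
Non-CYP routes (25%) are unchanged.
Relative clearance = 1.071 + 0.0336 + 1.386 + 0.25 = 2.7406.
Dividing the baseline by the relative clearance: 1.43 / 2.7406 = 0.522 μmol/L.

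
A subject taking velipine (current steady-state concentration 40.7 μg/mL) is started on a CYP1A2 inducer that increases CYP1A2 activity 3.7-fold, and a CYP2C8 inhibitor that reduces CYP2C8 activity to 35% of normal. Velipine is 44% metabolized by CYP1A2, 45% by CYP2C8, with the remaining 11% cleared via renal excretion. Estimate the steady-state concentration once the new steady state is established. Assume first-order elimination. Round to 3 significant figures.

The CYP1A2 pathway (44% of clearance) rises to 3.7× activity: 0.44 × 3.7 = 1.628.
The CYP2C8 pathway (45% of clearance) falls to 0.35× activity: 0.45 × 0.35 = 0.1575.
The remaining 11% of clearance is unaffected.
CL_new/CL_old = 1.628 + 0.1575 + 0.11 = 1.8955.
Dividing the baseline by the relative clearance: 40.7 / 1.8955 = 21.5 μg/mL.

21.5 μg/mL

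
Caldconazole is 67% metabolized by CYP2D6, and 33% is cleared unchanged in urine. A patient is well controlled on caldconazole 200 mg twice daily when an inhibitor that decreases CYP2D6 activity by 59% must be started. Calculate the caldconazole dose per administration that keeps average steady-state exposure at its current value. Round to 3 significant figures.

CYP2D6: 0.67 × 0.41 = 0.2747
Other: 0.33 (unchanged)
New clearance relative to baseline: 0.2747 + 0.33 = 0.6047.
Exposure is unchanged when dose changes in proportion to clearance. New dose = 200 mg × 0.6047 = 121 mg.

121 mg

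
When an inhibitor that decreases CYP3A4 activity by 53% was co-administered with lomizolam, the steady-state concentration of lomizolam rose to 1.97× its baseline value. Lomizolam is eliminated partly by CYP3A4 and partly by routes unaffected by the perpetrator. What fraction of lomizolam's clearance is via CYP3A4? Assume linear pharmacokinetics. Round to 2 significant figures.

CL'/CL = 1 / 1.97 = 0.5076
0.47·fm + (1 − fm) = 0.5076
fm = (0.5076 − 1) / (0.47 − 1) = 0.93

0.93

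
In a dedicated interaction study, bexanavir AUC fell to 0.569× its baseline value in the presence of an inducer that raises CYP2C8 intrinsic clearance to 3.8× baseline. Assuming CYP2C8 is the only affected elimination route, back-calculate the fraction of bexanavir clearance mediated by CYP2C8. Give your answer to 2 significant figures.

CL'/CL = 1 / 0.569 = 1.757
3.8·fm + (1 − fm) = 1.757
fm = (1.757 − 1) / (3.8 − 1) = 0.27

0.27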